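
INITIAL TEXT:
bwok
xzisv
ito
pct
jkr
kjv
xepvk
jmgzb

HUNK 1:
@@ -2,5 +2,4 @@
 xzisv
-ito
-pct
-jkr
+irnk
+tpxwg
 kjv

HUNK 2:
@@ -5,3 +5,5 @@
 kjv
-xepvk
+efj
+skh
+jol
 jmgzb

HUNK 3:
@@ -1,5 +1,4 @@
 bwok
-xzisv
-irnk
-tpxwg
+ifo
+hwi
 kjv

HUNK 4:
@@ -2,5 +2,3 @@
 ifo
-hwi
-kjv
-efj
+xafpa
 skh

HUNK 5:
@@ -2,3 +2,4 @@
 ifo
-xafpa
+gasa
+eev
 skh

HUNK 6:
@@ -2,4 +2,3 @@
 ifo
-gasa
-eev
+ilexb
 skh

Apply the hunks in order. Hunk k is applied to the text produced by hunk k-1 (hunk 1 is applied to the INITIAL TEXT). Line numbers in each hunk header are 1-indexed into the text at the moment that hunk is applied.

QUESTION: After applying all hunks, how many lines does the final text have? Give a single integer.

Answer: 6

Derivation:
Hunk 1: at line 2 remove [ito,pct,jkr] add [irnk,tpxwg] -> 7 lines: bwok xzisv irnk tpxwg kjv xepvk jmgzb
Hunk 2: at line 5 remove [xepvk] add [efj,skh,jol] -> 9 lines: bwok xzisv irnk tpxwg kjv efj skh jol jmgzb
Hunk 3: at line 1 remove [xzisv,irnk,tpxwg] add [ifo,hwi] -> 8 lines: bwok ifo hwi kjv efj skh jol jmgzb
Hunk 4: at line 2 remove [hwi,kjv,efj] add [xafpa] -> 6 lines: bwok ifo xafpa skh jol jmgzb
Hunk 5: at line 2 remove [xafpa] add [gasa,eev] -> 7 lines: bwok ifo gasa eev skh jol jmgzb
Hunk 6: at line 2 remove [gasa,eev] add [ilexb] -> 6 lines: bwok ifo ilexb skh jol jmgzb
Final line count: 6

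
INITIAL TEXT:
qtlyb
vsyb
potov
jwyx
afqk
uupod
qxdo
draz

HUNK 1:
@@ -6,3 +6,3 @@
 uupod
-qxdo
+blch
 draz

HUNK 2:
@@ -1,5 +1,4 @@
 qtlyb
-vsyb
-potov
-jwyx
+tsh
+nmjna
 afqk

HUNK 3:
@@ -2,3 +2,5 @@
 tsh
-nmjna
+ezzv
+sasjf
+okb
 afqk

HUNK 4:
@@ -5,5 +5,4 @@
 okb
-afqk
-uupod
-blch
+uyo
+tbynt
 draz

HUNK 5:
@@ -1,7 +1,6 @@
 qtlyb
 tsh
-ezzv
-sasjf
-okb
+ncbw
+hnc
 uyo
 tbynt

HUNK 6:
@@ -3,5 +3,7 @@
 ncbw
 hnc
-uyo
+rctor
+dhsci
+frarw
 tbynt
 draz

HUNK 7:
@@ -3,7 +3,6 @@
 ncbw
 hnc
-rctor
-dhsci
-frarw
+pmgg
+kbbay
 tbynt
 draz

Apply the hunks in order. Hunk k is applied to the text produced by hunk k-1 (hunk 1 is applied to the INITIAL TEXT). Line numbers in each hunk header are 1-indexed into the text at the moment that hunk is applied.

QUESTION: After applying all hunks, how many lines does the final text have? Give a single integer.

Answer: 8

Derivation:
Hunk 1: at line 6 remove [qxdo] add [blch] -> 8 lines: qtlyb vsyb potov jwyx afqk uupod blch draz
Hunk 2: at line 1 remove [vsyb,potov,jwyx] add [tsh,nmjna] -> 7 lines: qtlyb tsh nmjna afqk uupod blch draz
Hunk 3: at line 2 remove [nmjna] add [ezzv,sasjf,okb] -> 9 lines: qtlyb tsh ezzv sasjf okb afqk uupod blch draz
Hunk 4: at line 5 remove [afqk,uupod,blch] add [uyo,tbynt] -> 8 lines: qtlyb tsh ezzv sasjf okb uyo tbynt draz
Hunk 5: at line 1 remove [ezzv,sasjf,okb] add [ncbw,hnc] -> 7 lines: qtlyb tsh ncbw hnc uyo tbynt draz
Hunk 6: at line 3 remove [uyo] add [rctor,dhsci,frarw] -> 9 lines: qtlyb tsh ncbw hnc rctor dhsci frarw tbynt draz
Hunk 7: at line 3 remove [rctor,dhsci,frarw] add [pmgg,kbbay] -> 8 lines: qtlyb tsh ncbw hnc pmgg kbbay tbynt draz
Final line count: 8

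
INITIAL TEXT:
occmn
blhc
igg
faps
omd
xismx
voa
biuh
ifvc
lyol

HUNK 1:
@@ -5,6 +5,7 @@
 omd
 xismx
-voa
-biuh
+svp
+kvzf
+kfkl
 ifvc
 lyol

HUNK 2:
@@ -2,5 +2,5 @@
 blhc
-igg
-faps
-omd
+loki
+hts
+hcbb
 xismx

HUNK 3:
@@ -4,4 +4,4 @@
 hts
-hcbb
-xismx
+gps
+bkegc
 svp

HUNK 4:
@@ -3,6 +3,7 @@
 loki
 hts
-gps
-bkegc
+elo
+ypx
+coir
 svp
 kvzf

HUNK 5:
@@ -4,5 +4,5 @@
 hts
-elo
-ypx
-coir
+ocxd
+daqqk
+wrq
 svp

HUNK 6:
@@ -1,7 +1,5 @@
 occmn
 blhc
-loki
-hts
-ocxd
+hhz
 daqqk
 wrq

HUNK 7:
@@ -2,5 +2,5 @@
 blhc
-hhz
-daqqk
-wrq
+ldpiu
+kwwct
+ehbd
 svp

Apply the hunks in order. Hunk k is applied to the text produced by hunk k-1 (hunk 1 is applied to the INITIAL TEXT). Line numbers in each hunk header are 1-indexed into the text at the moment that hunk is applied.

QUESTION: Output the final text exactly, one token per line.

Hunk 1: at line 5 remove [voa,biuh] add [svp,kvzf,kfkl] -> 11 lines: occmn blhc igg faps omd xismx svp kvzf kfkl ifvc lyol
Hunk 2: at line 2 remove [igg,faps,omd] add [loki,hts,hcbb] -> 11 lines: occmn blhc loki hts hcbb xismx svp kvzf kfkl ifvc lyol
Hunk 3: at line 4 remove [hcbb,xismx] add [gps,bkegc] -> 11 lines: occmn blhc loki hts gps bkegc svp kvzf kfkl ifvc lyol
Hunk 4: at line 3 remove [gps,bkegc] add [elo,ypx,coir] -> 12 lines: occmn blhc loki hts elo ypx coir svp kvzf kfkl ifvc lyol
Hunk 5: at line 4 remove [elo,ypx,coir] add [ocxd,daqqk,wrq] -> 12 lines: occmn blhc loki hts ocxd daqqk wrq svp kvzf kfkl ifvc lyol
Hunk 6: at line 1 remove [loki,hts,ocxd] add [hhz] -> 10 lines: occmn blhc hhz daqqk wrq svp kvzf kfkl ifvc lyol
Hunk 7: at line 2 remove [hhz,daqqk,wrq] add [ldpiu,kwwct,ehbd] -> 10 lines: occmn blhc ldpiu kwwct ehbd svp kvzf kfkl ifvc lyol

Answer: occmn
blhc
ldpiu
kwwct
ehbd
svp
kvzf
kfkl
ifvc
lyol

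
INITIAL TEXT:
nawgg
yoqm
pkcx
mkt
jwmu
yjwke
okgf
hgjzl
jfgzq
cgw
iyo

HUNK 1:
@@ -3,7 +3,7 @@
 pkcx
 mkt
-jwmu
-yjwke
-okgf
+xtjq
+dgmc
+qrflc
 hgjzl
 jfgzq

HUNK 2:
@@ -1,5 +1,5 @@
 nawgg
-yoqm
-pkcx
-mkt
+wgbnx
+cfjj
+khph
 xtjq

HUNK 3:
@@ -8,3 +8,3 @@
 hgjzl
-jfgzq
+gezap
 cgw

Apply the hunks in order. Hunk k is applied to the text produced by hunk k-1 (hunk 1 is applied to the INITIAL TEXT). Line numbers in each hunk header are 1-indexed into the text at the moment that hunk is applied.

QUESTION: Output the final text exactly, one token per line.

Hunk 1: at line 3 remove [jwmu,yjwke,okgf] add [xtjq,dgmc,qrflc] -> 11 lines: nawgg yoqm pkcx mkt xtjq dgmc qrflc hgjzl jfgzq cgw iyo
Hunk 2: at line 1 remove [yoqm,pkcx,mkt] add [wgbnx,cfjj,khph] -> 11 lines: nawgg wgbnx cfjj khph xtjq dgmc qrflc hgjzl jfgzq cgw iyo
Hunk 3: at line 8 remove [jfgzq] add [gezap] -> 11 lines: nawgg wgbnx cfjj khph xtjq dgmc qrflc hgjzl gezap cgw iyo

Answer: nawgg
wgbnx
cfjj
khph
xtjq
dgmc
qrflc
hgjzl
gezap
cgw
iyo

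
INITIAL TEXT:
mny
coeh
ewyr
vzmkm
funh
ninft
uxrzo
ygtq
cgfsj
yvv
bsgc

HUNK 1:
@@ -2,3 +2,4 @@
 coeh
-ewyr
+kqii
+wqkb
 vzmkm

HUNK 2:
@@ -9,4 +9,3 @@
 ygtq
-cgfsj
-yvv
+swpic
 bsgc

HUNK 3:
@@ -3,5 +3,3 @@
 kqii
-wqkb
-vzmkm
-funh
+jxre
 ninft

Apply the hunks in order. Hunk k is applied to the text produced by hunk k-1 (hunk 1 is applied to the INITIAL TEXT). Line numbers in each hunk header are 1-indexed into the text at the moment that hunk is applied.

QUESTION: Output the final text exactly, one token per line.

Answer: mny
coeh
kqii
jxre
ninft
uxrzo
ygtq
swpic
bsgc

Derivation:
Hunk 1: at line 2 remove [ewyr] add [kqii,wqkb] -> 12 lines: mny coeh kqii wqkb vzmkm funh ninft uxrzo ygtq cgfsj yvv bsgc
Hunk 2: at line 9 remove [cgfsj,yvv] add [swpic] -> 11 lines: mny coeh kqii wqkb vzmkm funh ninft uxrzo ygtq swpic bsgc
Hunk 3: at line 3 remove [wqkb,vzmkm,funh] add [jxre] -> 9 lines: mny coeh kqii jxre ninft uxrzo ygtq swpic bsgc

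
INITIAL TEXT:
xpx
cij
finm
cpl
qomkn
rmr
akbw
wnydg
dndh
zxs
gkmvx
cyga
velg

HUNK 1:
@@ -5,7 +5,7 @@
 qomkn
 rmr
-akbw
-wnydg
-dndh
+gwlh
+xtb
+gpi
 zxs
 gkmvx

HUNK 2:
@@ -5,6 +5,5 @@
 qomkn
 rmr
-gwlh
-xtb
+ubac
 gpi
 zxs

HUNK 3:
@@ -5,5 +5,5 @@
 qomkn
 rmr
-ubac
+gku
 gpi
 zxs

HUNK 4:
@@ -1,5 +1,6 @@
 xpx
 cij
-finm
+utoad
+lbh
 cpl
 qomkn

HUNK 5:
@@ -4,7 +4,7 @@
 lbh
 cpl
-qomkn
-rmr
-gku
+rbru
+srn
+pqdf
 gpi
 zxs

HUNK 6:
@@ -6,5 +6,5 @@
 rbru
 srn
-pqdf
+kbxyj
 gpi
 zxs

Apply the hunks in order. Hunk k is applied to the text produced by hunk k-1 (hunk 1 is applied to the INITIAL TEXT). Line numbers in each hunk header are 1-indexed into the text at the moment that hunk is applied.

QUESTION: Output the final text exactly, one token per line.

Hunk 1: at line 5 remove [akbw,wnydg,dndh] add [gwlh,xtb,gpi] -> 13 lines: xpx cij finm cpl qomkn rmr gwlh xtb gpi zxs gkmvx cyga velg
Hunk 2: at line 5 remove [gwlh,xtb] add [ubac] -> 12 lines: xpx cij finm cpl qomkn rmr ubac gpi zxs gkmvx cyga velg
Hunk 3: at line 5 remove [ubac] add [gku] -> 12 lines: xpx cij finm cpl qomkn rmr gku gpi zxs gkmvx cyga velg
Hunk 4: at line 1 remove [finm] add [utoad,lbh] -> 13 lines: xpx cij utoad lbh cpl qomkn rmr gku gpi zxs gkmvx cyga velg
Hunk 5: at line 4 remove [qomkn,rmr,gku] add [rbru,srn,pqdf] -> 13 lines: xpx cij utoad lbh cpl rbru srn pqdf gpi zxs gkmvx cyga velg
Hunk 6: at line 6 remove [pqdf] add [kbxyj] -> 13 lines: xpx cij utoad lbh cpl rbru srn kbxyj gpi zxs gkmvx cyga velg

Answer: xpx
cij
utoad
lbh
cpl
rbru
srn
kbxyj
gpi
zxs
gkmvx
cyga
velg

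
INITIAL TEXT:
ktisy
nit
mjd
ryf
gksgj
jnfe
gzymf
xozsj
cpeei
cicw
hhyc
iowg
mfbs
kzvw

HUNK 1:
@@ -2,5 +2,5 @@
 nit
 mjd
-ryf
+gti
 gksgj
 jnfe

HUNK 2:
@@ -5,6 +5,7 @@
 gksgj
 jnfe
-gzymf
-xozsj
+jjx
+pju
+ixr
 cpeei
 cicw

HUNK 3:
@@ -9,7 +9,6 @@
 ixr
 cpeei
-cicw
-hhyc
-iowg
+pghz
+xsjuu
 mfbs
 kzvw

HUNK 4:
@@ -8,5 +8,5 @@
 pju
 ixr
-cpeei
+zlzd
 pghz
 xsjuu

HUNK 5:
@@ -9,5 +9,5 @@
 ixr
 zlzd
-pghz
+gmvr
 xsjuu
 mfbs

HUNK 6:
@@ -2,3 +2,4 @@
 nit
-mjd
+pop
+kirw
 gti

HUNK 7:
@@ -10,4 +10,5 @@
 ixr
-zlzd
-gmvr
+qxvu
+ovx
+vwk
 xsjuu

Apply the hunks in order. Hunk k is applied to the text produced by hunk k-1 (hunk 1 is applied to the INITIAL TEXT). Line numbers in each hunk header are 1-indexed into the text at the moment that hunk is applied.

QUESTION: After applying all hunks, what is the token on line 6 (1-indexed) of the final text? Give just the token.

Hunk 1: at line 2 remove [ryf] add [gti] -> 14 lines: ktisy nit mjd gti gksgj jnfe gzymf xozsj cpeei cicw hhyc iowg mfbs kzvw
Hunk 2: at line 5 remove [gzymf,xozsj] add [jjx,pju,ixr] -> 15 lines: ktisy nit mjd gti gksgj jnfe jjx pju ixr cpeei cicw hhyc iowg mfbs kzvw
Hunk 3: at line 9 remove [cicw,hhyc,iowg] add [pghz,xsjuu] -> 14 lines: ktisy nit mjd gti gksgj jnfe jjx pju ixr cpeei pghz xsjuu mfbs kzvw
Hunk 4: at line 8 remove [cpeei] add [zlzd] -> 14 lines: ktisy nit mjd gti gksgj jnfe jjx pju ixr zlzd pghz xsjuu mfbs kzvw
Hunk 5: at line 9 remove [pghz] add [gmvr] -> 14 lines: ktisy nit mjd gti gksgj jnfe jjx pju ixr zlzd gmvr xsjuu mfbs kzvw
Hunk 6: at line 2 remove [mjd] add [pop,kirw] -> 15 lines: ktisy nit pop kirw gti gksgj jnfe jjx pju ixr zlzd gmvr xsjuu mfbs kzvw
Hunk 7: at line 10 remove [zlzd,gmvr] add [qxvu,ovx,vwk] -> 16 lines: ktisy nit pop kirw gti gksgj jnfe jjx pju ixr qxvu ovx vwk xsjuu mfbs kzvw
Final line 6: gksgj

Answer: gksgj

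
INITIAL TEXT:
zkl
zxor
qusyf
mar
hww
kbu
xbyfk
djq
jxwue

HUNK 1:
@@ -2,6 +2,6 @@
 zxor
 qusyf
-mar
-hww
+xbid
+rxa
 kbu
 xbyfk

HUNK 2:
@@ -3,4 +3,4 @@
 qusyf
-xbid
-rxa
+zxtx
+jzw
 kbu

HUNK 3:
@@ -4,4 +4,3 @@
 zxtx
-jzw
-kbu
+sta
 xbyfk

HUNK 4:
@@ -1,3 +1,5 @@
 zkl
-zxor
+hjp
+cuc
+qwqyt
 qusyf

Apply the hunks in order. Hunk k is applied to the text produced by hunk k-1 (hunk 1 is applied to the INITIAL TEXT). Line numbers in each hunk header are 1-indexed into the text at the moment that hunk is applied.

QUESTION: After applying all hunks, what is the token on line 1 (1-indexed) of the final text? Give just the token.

Answer: zkl

Derivation:
Hunk 1: at line 2 remove [mar,hww] add [xbid,rxa] -> 9 lines: zkl zxor qusyf xbid rxa kbu xbyfk djq jxwue
Hunk 2: at line 3 remove [xbid,rxa] add [zxtx,jzw] -> 9 lines: zkl zxor qusyf zxtx jzw kbu xbyfk djq jxwue
Hunk 3: at line 4 remove [jzw,kbu] add [sta] -> 8 lines: zkl zxor qusyf zxtx sta xbyfk djq jxwue
Hunk 4: at line 1 remove [zxor] add [hjp,cuc,qwqyt] -> 10 lines: zkl hjp cuc qwqyt qusyf zxtx sta xbyfk djq jxwue
Final line 1: zkl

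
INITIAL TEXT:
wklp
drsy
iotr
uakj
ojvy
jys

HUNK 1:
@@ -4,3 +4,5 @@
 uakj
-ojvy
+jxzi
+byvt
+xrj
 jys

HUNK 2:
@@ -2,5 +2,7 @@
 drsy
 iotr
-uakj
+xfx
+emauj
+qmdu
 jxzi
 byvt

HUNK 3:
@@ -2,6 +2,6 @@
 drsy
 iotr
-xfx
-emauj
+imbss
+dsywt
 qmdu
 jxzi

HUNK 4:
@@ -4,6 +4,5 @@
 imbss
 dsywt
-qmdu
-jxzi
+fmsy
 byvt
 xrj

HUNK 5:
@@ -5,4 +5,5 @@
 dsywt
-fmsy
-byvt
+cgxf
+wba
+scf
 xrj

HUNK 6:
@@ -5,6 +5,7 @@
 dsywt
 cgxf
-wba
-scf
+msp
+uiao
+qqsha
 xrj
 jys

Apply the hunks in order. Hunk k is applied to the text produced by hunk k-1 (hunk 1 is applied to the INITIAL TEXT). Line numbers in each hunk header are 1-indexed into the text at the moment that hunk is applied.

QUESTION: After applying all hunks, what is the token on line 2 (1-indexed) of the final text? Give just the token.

Hunk 1: at line 4 remove [ojvy] add [jxzi,byvt,xrj] -> 8 lines: wklp drsy iotr uakj jxzi byvt xrj jys
Hunk 2: at line 2 remove [uakj] add [xfx,emauj,qmdu] -> 10 lines: wklp drsy iotr xfx emauj qmdu jxzi byvt xrj jys
Hunk 3: at line 2 remove [xfx,emauj] add [imbss,dsywt] -> 10 lines: wklp drsy iotr imbss dsywt qmdu jxzi byvt xrj jys
Hunk 4: at line 4 remove [qmdu,jxzi] add [fmsy] -> 9 lines: wklp drsy iotr imbss dsywt fmsy byvt xrj jys
Hunk 5: at line 5 remove [fmsy,byvt] add [cgxf,wba,scf] -> 10 lines: wklp drsy iotr imbss dsywt cgxf wba scf xrj jys
Hunk 6: at line 5 remove [wba,scf] add [msp,uiao,qqsha] -> 11 lines: wklp drsy iotr imbss dsywt cgxf msp uiao qqsha xrj jys
Final line 2: drsy

Answer: drsy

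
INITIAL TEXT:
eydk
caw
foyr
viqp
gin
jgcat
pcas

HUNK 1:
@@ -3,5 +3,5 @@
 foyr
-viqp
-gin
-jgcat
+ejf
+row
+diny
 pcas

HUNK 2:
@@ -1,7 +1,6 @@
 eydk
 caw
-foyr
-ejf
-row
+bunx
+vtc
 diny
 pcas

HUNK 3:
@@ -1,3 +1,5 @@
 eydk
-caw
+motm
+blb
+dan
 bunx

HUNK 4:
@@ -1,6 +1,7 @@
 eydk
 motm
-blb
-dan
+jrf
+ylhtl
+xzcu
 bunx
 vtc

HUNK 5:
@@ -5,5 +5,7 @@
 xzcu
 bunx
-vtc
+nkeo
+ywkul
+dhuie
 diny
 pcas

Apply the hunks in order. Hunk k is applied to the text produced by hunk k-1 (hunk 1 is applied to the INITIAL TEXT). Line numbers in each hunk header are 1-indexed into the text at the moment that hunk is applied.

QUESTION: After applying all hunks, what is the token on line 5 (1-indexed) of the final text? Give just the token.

Hunk 1: at line 3 remove [viqp,gin,jgcat] add [ejf,row,diny] -> 7 lines: eydk caw foyr ejf row diny pcas
Hunk 2: at line 1 remove [foyr,ejf,row] add [bunx,vtc] -> 6 lines: eydk caw bunx vtc diny pcas
Hunk 3: at line 1 remove [caw] add [motm,blb,dan] -> 8 lines: eydk motm blb dan bunx vtc diny pcas
Hunk 4: at line 1 remove [blb,dan] add [jrf,ylhtl,xzcu] -> 9 lines: eydk motm jrf ylhtl xzcu bunx vtc diny pcas
Hunk 5: at line 5 remove [vtc] add [nkeo,ywkul,dhuie] -> 11 lines: eydk motm jrf ylhtl xzcu bunx nkeo ywkul dhuie diny pcas
Final line 5: xzcu

Answer: xzcu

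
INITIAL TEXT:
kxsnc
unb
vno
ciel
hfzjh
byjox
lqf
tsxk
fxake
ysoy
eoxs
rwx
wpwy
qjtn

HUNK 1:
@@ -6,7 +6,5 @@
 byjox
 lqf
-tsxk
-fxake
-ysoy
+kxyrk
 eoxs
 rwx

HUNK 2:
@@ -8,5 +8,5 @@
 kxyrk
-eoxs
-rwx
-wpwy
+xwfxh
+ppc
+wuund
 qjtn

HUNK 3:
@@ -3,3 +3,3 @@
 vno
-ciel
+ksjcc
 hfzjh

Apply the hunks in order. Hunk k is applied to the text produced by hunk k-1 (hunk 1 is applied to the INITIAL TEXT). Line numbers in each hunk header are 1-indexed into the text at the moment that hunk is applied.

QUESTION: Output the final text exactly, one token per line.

Hunk 1: at line 6 remove [tsxk,fxake,ysoy] add [kxyrk] -> 12 lines: kxsnc unb vno ciel hfzjh byjox lqf kxyrk eoxs rwx wpwy qjtn
Hunk 2: at line 8 remove [eoxs,rwx,wpwy] add [xwfxh,ppc,wuund] -> 12 lines: kxsnc unb vno ciel hfzjh byjox lqf kxyrk xwfxh ppc wuund qjtn
Hunk 3: at line 3 remove [ciel] add [ksjcc] -> 12 lines: kxsnc unb vno ksjcc hfzjh byjox lqf kxyrk xwfxh ppc wuund qjtn

Answer: kxsnc
unb
vno
ksjcc
hfzjh
byjox
lqf
kxyrk
xwfxh
ppc
wuund
qjtn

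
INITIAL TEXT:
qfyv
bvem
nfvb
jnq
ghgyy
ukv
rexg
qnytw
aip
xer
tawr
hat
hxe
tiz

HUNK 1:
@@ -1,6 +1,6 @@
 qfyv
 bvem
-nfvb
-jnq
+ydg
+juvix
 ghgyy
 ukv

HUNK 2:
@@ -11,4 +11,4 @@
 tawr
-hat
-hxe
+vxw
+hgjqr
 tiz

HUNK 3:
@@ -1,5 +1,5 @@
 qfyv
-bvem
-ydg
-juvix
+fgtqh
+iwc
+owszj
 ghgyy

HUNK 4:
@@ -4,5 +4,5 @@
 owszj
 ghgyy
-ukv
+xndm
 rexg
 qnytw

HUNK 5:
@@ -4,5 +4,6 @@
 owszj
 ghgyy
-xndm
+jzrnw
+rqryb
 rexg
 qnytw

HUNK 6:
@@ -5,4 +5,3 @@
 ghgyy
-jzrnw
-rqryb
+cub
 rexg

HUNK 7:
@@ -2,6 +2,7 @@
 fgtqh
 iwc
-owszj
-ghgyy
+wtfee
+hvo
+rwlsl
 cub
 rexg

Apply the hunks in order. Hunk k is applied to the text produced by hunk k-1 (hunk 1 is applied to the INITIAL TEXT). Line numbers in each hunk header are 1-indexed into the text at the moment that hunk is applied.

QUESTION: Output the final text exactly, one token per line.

Answer: qfyv
fgtqh
iwc
wtfee
hvo
rwlsl
cub
rexg
qnytw
aip
xer
tawr
vxw
hgjqr
tiz

Derivation:
Hunk 1: at line 1 remove [nfvb,jnq] add [ydg,juvix] -> 14 lines: qfyv bvem ydg juvix ghgyy ukv rexg qnytw aip xer tawr hat hxe tiz
Hunk 2: at line 11 remove [hat,hxe] add [vxw,hgjqr] -> 14 lines: qfyv bvem ydg juvix ghgyy ukv rexg qnytw aip xer tawr vxw hgjqr tiz
Hunk 3: at line 1 remove [bvem,ydg,juvix] add [fgtqh,iwc,owszj] -> 14 lines: qfyv fgtqh iwc owszj ghgyy ukv rexg qnytw aip xer tawr vxw hgjqr tiz
Hunk 4: at line 4 remove [ukv] add [xndm] -> 14 lines: qfyv fgtqh iwc owszj ghgyy xndm rexg qnytw aip xer tawr vxw hgjqr tiz
Hunk 5: at line 4 remove [xndm] add [jzrnw,rqryb] -> 15 lines: qfyv fgtqh iwc owszj ghgyy jzrnw rqryb rexg qnytw aip xer tawr vxw hgjqr tiz
Hunk 6: at line 5 remove [jzrnw,rqryb] add [cub] -> 14 lines: qfyv fgtqh iwc owszj ghgyy cub rexg qnytw aip xer tawr vxw hgjqr tiz
Hunk 7: at line 2 remove [owszj,ghgyy] add [wtfee,hvo,rwlsl] -> 15 lines: qfyv fgtqh iwc wtfee hvo rwlsl cub rexg qnytw aip xer tawr vxw hgjqr tiz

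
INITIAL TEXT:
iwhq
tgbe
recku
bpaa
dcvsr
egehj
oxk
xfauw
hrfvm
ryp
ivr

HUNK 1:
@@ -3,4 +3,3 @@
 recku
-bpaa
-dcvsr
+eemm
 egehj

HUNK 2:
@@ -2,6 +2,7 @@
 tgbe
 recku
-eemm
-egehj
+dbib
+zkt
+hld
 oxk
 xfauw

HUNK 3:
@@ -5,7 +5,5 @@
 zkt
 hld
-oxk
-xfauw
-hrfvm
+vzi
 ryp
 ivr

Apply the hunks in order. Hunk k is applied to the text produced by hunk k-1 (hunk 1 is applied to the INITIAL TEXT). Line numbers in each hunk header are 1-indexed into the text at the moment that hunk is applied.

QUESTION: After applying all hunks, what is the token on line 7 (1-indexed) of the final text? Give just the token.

Answer: vzi

Derivation:
Hunk 1: at line 3 remove [bpaa,dcvsr] add [eemm] -> 10 lines: iwhq tgbe recku eemm egehj oxk xfauw hrfvm ryp ivr
Hunk 2: at line 2 remove [eemm,egehj] add [dbib,zkt,hld] -> 11 lines: iwhq tgbe recku dbib zkt hld oxk xfauw hrfvm ryp ivr
Hunk 3: at line 5 remove [oxk,xfauw,hrfvm] add [vzi] -> 9 lines: iwhq tgbe recku dbib zkt hld vzi ryp ivr
Final line 7: vzi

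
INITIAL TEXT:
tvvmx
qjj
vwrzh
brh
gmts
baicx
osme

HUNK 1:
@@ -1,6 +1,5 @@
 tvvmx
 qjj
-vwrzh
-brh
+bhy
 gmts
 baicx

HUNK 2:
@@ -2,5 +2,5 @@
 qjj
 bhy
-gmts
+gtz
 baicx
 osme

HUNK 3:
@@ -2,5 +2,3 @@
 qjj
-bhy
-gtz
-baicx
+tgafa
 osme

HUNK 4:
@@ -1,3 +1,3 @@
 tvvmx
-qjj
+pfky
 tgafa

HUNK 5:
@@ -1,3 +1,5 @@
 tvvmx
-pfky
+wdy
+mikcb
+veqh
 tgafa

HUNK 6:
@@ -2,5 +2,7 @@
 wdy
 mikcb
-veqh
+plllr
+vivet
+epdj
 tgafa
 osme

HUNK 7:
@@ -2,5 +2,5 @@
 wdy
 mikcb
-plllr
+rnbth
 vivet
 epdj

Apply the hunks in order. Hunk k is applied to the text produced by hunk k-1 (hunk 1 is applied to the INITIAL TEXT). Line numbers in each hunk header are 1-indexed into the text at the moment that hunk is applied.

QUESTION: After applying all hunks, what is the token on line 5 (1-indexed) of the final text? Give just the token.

Answer: vivet

Derivation:
Hunk 1: at line 1 remove [vwrzh,brh] add [bhy] -> 6 lines: tvvmx qjj bhy gmts baicx osme
Hunk 2: at line 2 remove [gmts] add [gtz] -> 6 lines: tvvmx qjj bhy gtz baicx osme
Hunk 3: at line 2 remove [bhy,gtz,baicx] add [tgafa] -> 4 lines: tvvmx qjj tgafa osme
Hunk 4: at line 1 remove [qjj] add [pfky] -> 4 lines: tvvmx pfky tgafa osme
Hunk 5: at line 1 remove [pfky] add [wdy,mikcb,veqh] -> 6 lines: tvvmx wdy mikcb veqh tgafa osme
Hunk 6: at line 2 remove [veqh] add [plllr,vivet,epdj] -> 8 lines: tvvmx wdy mikcb plllr vivet epdj tgafa osme
Hunk 7: at line 2 remove [plllr] add [rnbth] -> 8 lines: tvvmx wdy mikcb rnbth vivet epdj tgafa osme
Final line 5: vivet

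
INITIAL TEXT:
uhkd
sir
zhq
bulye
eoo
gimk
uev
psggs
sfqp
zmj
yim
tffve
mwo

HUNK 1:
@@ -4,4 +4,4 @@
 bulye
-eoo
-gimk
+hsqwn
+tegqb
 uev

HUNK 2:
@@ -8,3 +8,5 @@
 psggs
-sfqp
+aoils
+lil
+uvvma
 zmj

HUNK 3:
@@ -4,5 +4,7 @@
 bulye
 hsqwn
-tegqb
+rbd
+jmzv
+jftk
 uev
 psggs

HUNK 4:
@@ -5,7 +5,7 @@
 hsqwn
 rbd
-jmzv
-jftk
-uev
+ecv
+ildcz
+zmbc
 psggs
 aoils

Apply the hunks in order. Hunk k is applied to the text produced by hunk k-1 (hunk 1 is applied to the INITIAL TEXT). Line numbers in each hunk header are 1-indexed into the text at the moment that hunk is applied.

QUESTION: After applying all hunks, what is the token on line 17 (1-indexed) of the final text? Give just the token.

Answer: mwo

Derivation:
Hunk 1: at line 4 remove [eoo,gimk] add [hsqwn,tegqb] -> 13 lines: uhkd sir zhq bulye hsqwn tegqb uev psggs sfqp zmj yim tffve mwo
Hunk 2: at line 8 remove [sfqp] add [aoils,lil,uvvma] -> 15 lines: uhkd sir zhq bulye hsqwn tegqb uev psggs aoils lil uvvma zmj yim tffve mwo
Hunk 3: at line 4 remove [tegqb] add [rbd,jmzv,jftk] -> 17 lines: uhkd sir zhq bulye hsqwn rbd jmzv jftk uev psggs aoils lil uvvma zmj yim tffve mwo
Hunk 4: at line 5 remove [jmzv,jftk,uev] add [ecv,ildcz,zmbc] -> 17 lines: uhkd sir zhq bulye hsqwn rbd ecv ildcz zmbc psggs aoils lil uvvma zmj yim tffve mwo
Final line 17: mwo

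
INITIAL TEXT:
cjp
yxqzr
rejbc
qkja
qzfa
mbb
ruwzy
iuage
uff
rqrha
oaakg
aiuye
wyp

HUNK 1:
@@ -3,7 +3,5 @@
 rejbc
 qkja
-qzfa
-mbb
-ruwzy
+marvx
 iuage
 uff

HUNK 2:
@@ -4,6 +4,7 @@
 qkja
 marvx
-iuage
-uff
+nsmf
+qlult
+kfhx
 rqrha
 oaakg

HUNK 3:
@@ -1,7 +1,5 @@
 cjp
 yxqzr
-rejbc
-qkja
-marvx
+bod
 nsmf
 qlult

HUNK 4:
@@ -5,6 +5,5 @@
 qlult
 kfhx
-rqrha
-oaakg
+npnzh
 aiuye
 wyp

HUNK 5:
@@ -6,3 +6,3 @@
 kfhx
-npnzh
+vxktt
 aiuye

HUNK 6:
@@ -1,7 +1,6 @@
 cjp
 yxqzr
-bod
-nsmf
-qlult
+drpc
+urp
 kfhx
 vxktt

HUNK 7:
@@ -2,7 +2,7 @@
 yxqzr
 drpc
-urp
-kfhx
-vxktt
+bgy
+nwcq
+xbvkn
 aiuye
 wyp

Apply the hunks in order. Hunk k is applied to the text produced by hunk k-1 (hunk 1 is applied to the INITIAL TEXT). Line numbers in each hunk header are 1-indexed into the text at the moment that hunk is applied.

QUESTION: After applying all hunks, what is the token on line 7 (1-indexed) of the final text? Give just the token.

Answer: aiuye

Derivation:
Hunk 1: at line 3 remove [qzfa,mbb,ruwzy] add [marvx] -> 11 lines: cjp yxqzr rejbc qkja marvx iuage uff rqrha oaakg aiuye wyp
Hunk 2: at line 4 remove [iuage,uff] add [nsmf,qlult,kfhx] -> 12 lines: cjp yxqzr rejbc qkja marvx nsmf qlult kfhx rqrha oaakg aiuye wyp
Hunk 3: at line 1 remove [rejbc,qkja,marvx] add [bod] -> 10 lines: cjp yxqzr bod nsmf qlult kfhx rqrha oaakg aiuye wyp
Hunk 4: at line 5 remove [rqrha,oaakg] add [npnzh] -> 9 lines: cjp yxqzr bod nsmf qlult kfhx npnzh aiuye wyp
Hunk 5: at line 6 remove [npnzh] add [vxktt] -> 9 lines: cjp yxqzr bod nsmf qlult kfhx vxktt aiuye wyp
Hunk 6: at line 1 remove [bod,nsmf,qlult] add [drpc,urp] -> 8 lines: cjp yxqzr drpc urp kfhx vxktt aiuye wyp
Hunk 7: at line 2 remove [urp,kfhx,vxktt] add [bgy,nwcq,xbvkn] -> 8 lines: cjp yxqzr drpc bgy nwcq xbvkn aiuye wyp
Final line 7: aiuye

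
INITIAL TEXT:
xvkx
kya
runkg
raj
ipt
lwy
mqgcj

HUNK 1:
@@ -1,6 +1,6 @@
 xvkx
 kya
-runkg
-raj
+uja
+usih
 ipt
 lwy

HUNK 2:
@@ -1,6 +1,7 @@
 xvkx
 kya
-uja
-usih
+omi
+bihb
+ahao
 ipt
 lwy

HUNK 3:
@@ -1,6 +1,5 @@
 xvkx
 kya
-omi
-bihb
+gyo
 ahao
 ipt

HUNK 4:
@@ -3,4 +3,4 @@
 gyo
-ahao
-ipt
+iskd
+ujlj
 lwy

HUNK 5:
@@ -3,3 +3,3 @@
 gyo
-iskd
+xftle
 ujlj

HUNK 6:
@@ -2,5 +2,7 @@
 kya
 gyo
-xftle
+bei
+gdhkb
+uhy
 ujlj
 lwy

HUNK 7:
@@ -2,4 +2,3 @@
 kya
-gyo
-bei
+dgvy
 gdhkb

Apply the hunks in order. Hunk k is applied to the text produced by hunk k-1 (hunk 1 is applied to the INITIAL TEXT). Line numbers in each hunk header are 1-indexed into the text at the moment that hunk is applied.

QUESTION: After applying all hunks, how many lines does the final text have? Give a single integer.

Hunk 1: at line 1 remove [runkg,raj] add [uja,usih] -> 7 lines: xvkx kya uja usih ipt lwy mqgcj
Hunk 2: at line 1 remove [uja,usih] add [omi,bihb,ahao] -> 8 lines: xvkx kya omi bihb ahao ipt lwy mqgcj
Hunk 3: at line 1 remove [omi,bihb] add [gyo] -> 7 lines: xvkx kya gyo ahao ipt lwy mqgcj
Hunk 4: at line 3 remove [ahao,ipt] add [iskd,ujlj] -> 7 lines: xvkx kya gyo iskd ujlj lwy mqgcj
Hunk 5: at line 3 remove [iskd] add [xftle] -> 7 lines: xvkx kya gyo xftle ujlj lwy mqgcj
Hunk 6: at line 2 remove [xftle] add [bei,gdhkb,uhy] -> 9 lines: xvkx kya gyo bei gdhkb uhy ujlj lwy mqgcj
Hunk 7: at line 2 remove [gyo,bei] add [dgvy] -> 8 lines: xvkx kya dgvy gdhkb uhy ujlj lwy mqgcj
Final line count: 8

Answer: 8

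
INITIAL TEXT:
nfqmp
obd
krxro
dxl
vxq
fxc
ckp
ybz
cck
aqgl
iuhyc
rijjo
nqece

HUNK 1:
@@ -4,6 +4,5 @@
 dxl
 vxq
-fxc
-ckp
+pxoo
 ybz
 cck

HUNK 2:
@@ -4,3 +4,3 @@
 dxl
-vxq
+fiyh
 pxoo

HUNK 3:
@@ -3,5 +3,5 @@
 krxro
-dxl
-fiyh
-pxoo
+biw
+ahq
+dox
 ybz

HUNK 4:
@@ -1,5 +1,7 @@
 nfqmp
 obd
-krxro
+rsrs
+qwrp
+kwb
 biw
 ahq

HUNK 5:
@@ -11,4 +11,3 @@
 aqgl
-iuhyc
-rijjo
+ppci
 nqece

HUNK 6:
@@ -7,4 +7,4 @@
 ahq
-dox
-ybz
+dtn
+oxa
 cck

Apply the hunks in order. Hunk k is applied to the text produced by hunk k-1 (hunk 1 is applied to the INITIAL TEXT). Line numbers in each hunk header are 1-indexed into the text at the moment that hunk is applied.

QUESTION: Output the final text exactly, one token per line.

Hunk 1: at line 4 remove [fxc,ckp] add [pxoo] -> 12 lines: nfqmp obd krxro dxl vxq pxoo ybz cck aqgl iuhyc rijjo nqece
Hunk 2: at line 4 remove [vxq] add [fiyh] -> 12 lines: nfqmp obd krxro dxl fiyh pxoo ybz cck aqgl iuhyc rijjo nqece
Hunk 3: at line 3 remove [dxl,fiyh,pxoo] add [biw,ahq,dox] -> 12 lines: nfqmp obd krxro biw ahq dox ybz cck aqgl iuhyc rijjo nqece
Hunk 4: at line 1 remove [krxro] add [rsrs,qwrp,kwb] -> 14 lines: nfqmp obd rsrs qwrp kwb biw ahq dox ybz cck aqgl iuhyc rijjo nqece
Hunk 5: at line 11 remove [iuhyc,rijjo] add [ppci] -> 13 lines: nfqmp obd rsrs qwrp kwb biw ahq dox ybz cck aqgl ppci nqece
Hunk 6: at line 7 remove [dox,ybz] add [dtn,oxa] -> 13 lines: nfqmp obd rsrs qwrp kwb biw ahq dtn oxa cck aqgl ppci nqece

Answer: nfqmp
obd
rsrs
qwrp
kwb
biw
ahq
dtn
oxa
cck
aqgl
ppci
nqece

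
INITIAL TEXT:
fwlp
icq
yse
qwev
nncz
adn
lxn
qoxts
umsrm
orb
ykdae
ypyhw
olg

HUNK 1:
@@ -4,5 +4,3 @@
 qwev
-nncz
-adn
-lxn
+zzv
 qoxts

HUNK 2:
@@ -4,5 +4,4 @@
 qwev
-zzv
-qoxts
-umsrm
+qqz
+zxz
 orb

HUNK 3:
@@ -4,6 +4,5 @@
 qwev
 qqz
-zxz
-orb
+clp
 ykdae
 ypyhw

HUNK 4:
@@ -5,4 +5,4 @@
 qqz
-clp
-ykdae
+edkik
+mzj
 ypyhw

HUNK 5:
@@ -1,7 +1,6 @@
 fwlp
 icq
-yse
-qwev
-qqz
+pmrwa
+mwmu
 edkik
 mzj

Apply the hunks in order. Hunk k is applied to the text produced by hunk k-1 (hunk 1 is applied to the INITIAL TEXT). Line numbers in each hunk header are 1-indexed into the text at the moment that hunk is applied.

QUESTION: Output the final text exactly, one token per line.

Answer: fwlp
icq
pmrwa
mwmu
edkik
mzj
ypyhw
olg

Derivation:
Hunk 1: at line 4 remove [nncz,adn,lxn] add [zzv] -> 11 lines: fwlp icq yse qwev zzv qoxts umsrm orb ykdae ypyhw olg
Hunk 2: at line 4 remove [zzv,qoxts,umsrm] add [qqz,zxz] -> 10 lines: fwlp icq yse qwev qqz zxz orb ykdae ypyhw olg
Hunk 3: at line 4 remove [zxz,orb] add [clp] -> 9 lines: fwlp icq yse qwev qqz clp ykdae ypyhw olg
Hunk 4: at line 5 remove [clp,ykdae] add [edkik,mzj] -> 9 lines: fwlp icq yse qwev qqz edkik mzj ypyhw olg
Hunk 5: at line 1 remove [yse,qwev,qqz] add [pmrwa,mwmu] -> 8 lines: fwlp icq pmrwa mwmu edkik mzj ypyhw olg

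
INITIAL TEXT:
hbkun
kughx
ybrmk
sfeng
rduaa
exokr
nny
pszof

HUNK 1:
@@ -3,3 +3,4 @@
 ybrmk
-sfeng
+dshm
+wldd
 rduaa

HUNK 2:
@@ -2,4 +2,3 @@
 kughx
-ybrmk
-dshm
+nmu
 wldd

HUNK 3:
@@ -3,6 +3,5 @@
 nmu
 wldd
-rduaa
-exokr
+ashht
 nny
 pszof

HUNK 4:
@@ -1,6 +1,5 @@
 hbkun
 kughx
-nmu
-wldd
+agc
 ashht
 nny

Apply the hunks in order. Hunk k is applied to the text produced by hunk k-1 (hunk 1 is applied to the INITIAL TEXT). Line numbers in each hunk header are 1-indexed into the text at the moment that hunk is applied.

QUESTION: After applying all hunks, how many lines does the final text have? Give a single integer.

Hunk 1: at line 3 remove [sfeng] add [dshm,wldd] -> 9 lines: hbkun kughx ybrmk dshm wldd rduaa exokr nny pszof
Hunk 2: at line 2 remove [ybrmk,dshm] add [nmu] -> 8 lines: hbkun kughx nmu wldd rduaa exokr nny pszof
Hunk 3: at line 3 remove [rduaa,exokr] add [ashht] -> 7 lines: hbkun kughx nmu wldd ashht nny pszof
Hunk 4: at line 1 remove [nmu,wldd] add [agc] -> 6 lines: hbkun kughx agc ashht nny pszof
Final line count: 6

Answer: 6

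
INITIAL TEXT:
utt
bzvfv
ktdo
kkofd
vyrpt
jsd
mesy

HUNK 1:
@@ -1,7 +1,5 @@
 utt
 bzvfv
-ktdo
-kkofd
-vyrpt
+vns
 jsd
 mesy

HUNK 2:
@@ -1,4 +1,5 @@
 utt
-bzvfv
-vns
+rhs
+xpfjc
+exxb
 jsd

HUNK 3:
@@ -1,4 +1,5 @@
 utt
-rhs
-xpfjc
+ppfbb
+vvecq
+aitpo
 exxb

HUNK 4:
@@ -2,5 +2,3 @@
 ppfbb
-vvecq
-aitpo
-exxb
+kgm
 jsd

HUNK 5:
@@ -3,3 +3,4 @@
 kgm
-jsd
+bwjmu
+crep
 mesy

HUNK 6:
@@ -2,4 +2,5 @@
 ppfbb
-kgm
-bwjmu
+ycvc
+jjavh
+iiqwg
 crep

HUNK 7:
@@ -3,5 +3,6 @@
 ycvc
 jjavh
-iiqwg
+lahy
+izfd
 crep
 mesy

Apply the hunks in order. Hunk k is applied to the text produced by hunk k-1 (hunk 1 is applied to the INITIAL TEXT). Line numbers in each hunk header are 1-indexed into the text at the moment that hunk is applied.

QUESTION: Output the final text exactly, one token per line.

Answer: utt
ppfbb
ycvc
jjavh
lahy
izfd
crep
mesy

Derivation:
Hunk 1: at line 1 remove [ktdo,kkofd,vyrpt] add [vns] -> 5 lines: utt bzvfv vns jsd mesy
Hunk 2: at line 1 remove [bzvfv,vns] add [rhs,xpfjc,exxb] -> 6 lines: utt rhs xpfjc exxb jsd mesy
Hunk 3: at line 1 remove [rhs,xpfjc] add [ppfbb,vvecq,aitpo] -> 7 lines: utt ppfbb vvecq aitpo exxb jsd mesy
Hunk 4: at line 2 remove [vvecq,aitpo,exxb] add [kgm] -> 5 lines: utt ppfbb kgm jsd mesy
Hunk 5: at line 3 remove [jsd] add [bwjmu,crep] -> 6 lines: utt ppfbb kgm bwjmu crep mesy
Hunk 6: at line 2 remove [kgm,bwjmu] add [ycvc,jjavh,iiqwg] -> 7 lines: utt ppfbb ycvc jjavh iiqwg crep mesy
Hunk 7: at line 3 remove [iiqwg] add [lahy,izfd] -> 8 lines: utt ppfbb ycvc jjavh lahy izfd crep mesy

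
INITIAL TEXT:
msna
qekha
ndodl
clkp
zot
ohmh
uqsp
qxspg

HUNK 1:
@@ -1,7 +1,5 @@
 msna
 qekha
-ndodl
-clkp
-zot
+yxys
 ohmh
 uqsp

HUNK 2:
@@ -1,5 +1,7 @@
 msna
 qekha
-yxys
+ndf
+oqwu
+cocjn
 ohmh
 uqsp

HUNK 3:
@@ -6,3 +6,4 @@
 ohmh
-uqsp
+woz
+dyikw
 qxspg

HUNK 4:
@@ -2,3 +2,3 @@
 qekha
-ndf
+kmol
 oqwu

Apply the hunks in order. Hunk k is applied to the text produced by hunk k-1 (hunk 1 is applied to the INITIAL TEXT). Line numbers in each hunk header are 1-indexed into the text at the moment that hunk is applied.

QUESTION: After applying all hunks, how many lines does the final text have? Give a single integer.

Hunk 1: at line 1 remove [ndodl,clkp,zot] add [yxys] -> 6 lines: msna qekha yxys ohmh uqsp qxspg
Hunk 2: at line 1 remove [yxys] add [ndf,oqwu,cocjn] -> 8 lines: msna qekha ndf oqwu cocjn ohmh uqsp qxspg
Hunk 3: at line 6 remove [uqsp] add [woz,dyikw] -> 9 lines: msna qekha ndf oqwu cocjn ohmh woz dyikw qxspg
Hunk 4: at line 2 remove [ndf] add [kmol] -> 9 lines: msna qekha kmol oqwu cocjn ohmh woz dyikw qxspg
Final line count: 9

Answer: 9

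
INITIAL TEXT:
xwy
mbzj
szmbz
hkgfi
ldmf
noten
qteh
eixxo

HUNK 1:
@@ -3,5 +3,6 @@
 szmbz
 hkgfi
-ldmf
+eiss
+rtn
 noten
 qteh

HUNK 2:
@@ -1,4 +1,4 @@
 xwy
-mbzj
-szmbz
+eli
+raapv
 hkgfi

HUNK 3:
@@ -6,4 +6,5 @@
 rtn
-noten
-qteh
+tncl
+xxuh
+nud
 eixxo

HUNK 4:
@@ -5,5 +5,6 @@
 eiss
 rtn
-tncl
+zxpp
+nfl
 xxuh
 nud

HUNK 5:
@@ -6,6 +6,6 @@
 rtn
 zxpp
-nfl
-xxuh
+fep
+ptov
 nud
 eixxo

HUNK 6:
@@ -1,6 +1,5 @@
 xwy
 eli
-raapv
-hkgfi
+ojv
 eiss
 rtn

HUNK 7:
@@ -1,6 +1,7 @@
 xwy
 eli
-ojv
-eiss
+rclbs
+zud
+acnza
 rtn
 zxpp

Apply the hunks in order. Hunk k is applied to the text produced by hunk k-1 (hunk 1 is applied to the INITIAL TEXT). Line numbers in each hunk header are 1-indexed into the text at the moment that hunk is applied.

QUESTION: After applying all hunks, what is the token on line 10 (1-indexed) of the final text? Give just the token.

Answer: nud

Derivation:
Hunk 1: at line 3 remove [ldmf] add [eiss,rtn] -> 9 lines: xwy mbzj szmbz hkgfi eiss rtn noten qteh eixxo
Hunk 2: at line 1 remove [mbzj,szmbz] add [eli,raapv] -> 9 lines: xwy eli raapv hkgfi eiss rtn noten qteh eixxo
Hunk 3: at line 6 remove [noten,qteh] add [tncl,xxuh,nud] -> 10 lines: xwy eli raapv hkgfi eiss rtn tncl xxuh nud eixxo
Hunk 4: at line 5 remove [tncl] add [zxpp,nfl] -> 11 lines: xwy eli raapv hkgfi eiss rtn zxpp nfl xxuh nud eixxo
Hunk 5: at line 6 remove [nfl,xxuh] add [fep,ptov] -> 11 lines: xwy eli raapv hkgfi eiss rtn zxpp fep ptov nud eixxo
Hunk 6: at line 1 remove [raapv,hkgfi] add [ojv] -> 10 lines: xwy eli ojv eiss rtn zxpp fep ptov nud eixxo
Hunk 7: at line 1 remove [ojv,eiss] add [rclbs,zud,acnza] -> 11 lines: xwy eli rclbs zud acnza rtn zxpp fep ptov nud eixxo
Final line 10: nud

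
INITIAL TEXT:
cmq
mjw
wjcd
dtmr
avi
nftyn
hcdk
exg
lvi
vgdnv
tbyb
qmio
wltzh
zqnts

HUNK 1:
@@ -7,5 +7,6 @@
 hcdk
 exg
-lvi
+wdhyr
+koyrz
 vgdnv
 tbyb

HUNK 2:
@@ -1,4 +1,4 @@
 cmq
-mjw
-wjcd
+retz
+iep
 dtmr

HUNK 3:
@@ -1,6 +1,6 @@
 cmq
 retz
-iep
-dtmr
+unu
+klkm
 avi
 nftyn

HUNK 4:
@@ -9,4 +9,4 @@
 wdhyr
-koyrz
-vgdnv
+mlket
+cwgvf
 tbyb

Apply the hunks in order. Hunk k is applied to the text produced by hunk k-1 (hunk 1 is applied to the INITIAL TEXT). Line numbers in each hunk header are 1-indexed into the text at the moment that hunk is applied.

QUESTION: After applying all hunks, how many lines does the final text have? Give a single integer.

Hunk 1: at line 7 remove [lvi] add [wdhyr,koyrz] -> 15 lines: cmq mjw wjcd dtmr avi nftyn hcdk exg wdhyr koyrz vgdnv tbyb qmio wltzh zqnts
Hunk 2: at line 1 remove [mjw,wjcd] add [retz,iep] -> 15 lines: cmq retz iep dtmr avi nftyn hcdk exg wdhyr koyrz vgdnv tbyb qmio wltzh zqnts
Hunk 3: at line 1 remove [iep,dtmr] add [unu,klkm] -> 15 lines: cmq retz unu klkm avi nftyn hcdk exg wdhyr koyrz vgdnv tbyb qmio wltzh zqnts
Hunk 4: at line 9 remove [koyrz,vgdnv] add [mlket,cwgvf] -> 15 lines: cmq retz unu klkm avi nftyn hcdk exg wdhyr mlket cwgvf tbyb qmio wltzh zqnts
Final line count: 15

Answer: 15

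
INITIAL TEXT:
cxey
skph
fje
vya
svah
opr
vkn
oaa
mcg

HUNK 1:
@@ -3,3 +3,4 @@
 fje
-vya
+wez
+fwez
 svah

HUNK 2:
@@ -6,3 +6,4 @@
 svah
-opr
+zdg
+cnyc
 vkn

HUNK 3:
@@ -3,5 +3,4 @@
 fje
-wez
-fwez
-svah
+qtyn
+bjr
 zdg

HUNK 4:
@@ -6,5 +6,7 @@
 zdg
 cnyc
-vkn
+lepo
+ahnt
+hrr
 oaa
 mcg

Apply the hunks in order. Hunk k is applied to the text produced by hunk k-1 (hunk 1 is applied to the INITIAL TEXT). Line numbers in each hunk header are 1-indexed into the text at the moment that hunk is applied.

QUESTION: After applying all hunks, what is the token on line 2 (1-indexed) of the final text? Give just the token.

Hunk 1: at line 3 remove [vya] add [wez,fwez] -> 10 lines: cxey skph fje wez fwez svah opr vkn oaa mcg
Hunk 2: at line 6 remove [opr] add [zdg,cnyc] -> 11 lines: cxey skph fje wez fwez svah zdg cnyc vkn oaa mcg
Hunk 3: at line 3 remove [wez,fwez,svah] add [qtyn,bjr] -> 10 lines: cxey skph fje qtyn bjr zdg cnyc vkn oaa mcg
Hunk 4: at line 6 remove [vkn] add [lepo,ahnt,hrr] -> 12 lines: cxey skph fje qtyn bjr zdg cnyc lepo ahnt hrr oaa mcg
Final line 2: skph

Answer: skph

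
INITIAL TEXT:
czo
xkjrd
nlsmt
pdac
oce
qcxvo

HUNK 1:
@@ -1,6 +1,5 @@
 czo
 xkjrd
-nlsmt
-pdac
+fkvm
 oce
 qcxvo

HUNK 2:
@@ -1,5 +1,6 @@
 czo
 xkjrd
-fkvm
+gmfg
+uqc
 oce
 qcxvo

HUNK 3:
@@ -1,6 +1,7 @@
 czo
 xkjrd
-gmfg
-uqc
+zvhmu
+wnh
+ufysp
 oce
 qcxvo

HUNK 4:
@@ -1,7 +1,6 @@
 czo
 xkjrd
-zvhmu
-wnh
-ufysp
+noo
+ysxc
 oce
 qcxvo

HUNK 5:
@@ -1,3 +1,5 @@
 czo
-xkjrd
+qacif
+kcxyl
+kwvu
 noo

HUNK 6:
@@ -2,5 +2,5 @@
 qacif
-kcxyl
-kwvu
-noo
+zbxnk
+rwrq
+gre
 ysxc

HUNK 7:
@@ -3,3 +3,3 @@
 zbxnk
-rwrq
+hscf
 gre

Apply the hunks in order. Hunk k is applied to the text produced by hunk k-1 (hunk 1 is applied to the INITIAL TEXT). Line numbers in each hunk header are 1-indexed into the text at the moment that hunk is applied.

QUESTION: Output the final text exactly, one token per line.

Hunk 1: at line 1 remove [nlsmt,pdac] add [fkvm] -> 5 lines: czo xkjrd fkvm oce qcxvo
Hunk 2: at line 1 remove [fkvm] add [gmfg,uqc] -> 6 lines: czo xkjrd gmfg uqc oce qcxvo
Hunk 3: at line 1 remove [gmfg,uqc] add [zvhmu,wnh,ufysp] -> 7 lines: czo xkjrd zvhmu wnh ufysp oce qcxvo
Hunk 4: at line 1 remove [zvhmu,wnh,ufysp] add [noo,ysxc] -> 6 lines: czo xkjrd noo ysxc oce qcxvo
Hunk 5: at line 1 remove [xkjrd] add [qacif,kcxyl,kwvu] -> 8 lines: czo qacif kcxyl kwvu noo ysxc oce qcxvo
Hunk 6: at line 2 remove [kcxyl,kwvu,noo] add [zbxnk,rwrq,gre] -> 8 lines: czo qacif zbxnk rwrq gre ysxc oce qcxvo
Hunk 7: at line 3 remove [rwrq] add [hscf] -> 8 lines: czo qacif zbxnk hscf gre ysxc oce qcxvo

Answer: czo
qacif
zbxnk
hscf
gre
ysxc
oce
qcxvo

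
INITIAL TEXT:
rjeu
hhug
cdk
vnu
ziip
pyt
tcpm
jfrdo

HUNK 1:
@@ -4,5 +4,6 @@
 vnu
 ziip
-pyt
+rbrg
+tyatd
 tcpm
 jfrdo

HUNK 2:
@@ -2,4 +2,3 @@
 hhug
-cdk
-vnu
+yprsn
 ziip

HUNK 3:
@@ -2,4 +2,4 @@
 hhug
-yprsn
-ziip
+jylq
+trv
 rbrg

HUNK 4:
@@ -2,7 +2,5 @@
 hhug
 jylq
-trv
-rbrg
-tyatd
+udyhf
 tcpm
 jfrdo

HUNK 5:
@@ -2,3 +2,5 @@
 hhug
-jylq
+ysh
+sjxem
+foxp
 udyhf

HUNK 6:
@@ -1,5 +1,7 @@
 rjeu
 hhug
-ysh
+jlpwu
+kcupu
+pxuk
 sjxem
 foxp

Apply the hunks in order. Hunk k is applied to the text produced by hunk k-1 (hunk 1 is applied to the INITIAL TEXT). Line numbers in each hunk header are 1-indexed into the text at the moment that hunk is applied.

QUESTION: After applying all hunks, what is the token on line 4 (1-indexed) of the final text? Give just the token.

Answer: kcupu

Derivation:
Hunk 1: at line 4 remove [pyt] add [rbrg,tyatd] -> 9 lines: rjeu hhug cdk vnu ziip rbrg tyatd tcpm jfrdo
Hunk 2: at line 2 remove [cdk,vnu] add [yprsn] -> 8 lines: rjeu hhug yprsn ziip rbrg tyatd tcpm jfrdo
Hunk 3: at line 2 remove [yprsn,ziip] add [jylq,trv] -> 8 lines: rjeu hhug jylq trv rbrg tyatd tcpm jfrdo
Hunk 4: at line 2 remove [trv,rbrg,tyatd] add [udyhf] -> 6 lines: rjeu hhug jylq udyhf tcpm jfrdo
Hunk 5: at line 2 remove [jylq] add [ysh,sjxem,foxp] -> 8 lines: rjeu hhug ysh sjxem foxp udyhf tcpm jfrdo
Hunk 6: at line 1 remove [ysh] add [jlpwu,kcupu,pxuk] -> 10 lines: rjeu hhug jlpwu kcupu pxuk sjxem foxp udyhf tcpm jfrdo
Final line 4: kcupu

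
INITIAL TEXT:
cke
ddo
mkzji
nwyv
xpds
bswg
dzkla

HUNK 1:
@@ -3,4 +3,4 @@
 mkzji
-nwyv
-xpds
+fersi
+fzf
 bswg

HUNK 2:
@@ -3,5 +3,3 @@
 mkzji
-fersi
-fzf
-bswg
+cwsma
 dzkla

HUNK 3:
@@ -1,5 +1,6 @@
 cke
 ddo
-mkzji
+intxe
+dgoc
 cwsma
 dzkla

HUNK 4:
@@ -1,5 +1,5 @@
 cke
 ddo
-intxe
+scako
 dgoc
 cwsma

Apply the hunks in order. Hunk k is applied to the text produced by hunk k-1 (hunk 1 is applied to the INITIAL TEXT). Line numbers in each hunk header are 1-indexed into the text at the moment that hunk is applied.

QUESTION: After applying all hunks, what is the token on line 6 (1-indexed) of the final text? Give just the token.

Hunk 1: at line 3 remove [nwyv,xpds] add [fersi,fzf] -> 7 lines: cke ddo mkzji fersi fzf bswg dzkla
Hunk 2: at line 3 remove [fersi,fzf,bswg] add [cwsma] -> 5 lines: cke ddo mkzji cwsma dzkla
Hunk 3: at line 1 remove [mkzji] add [intxe,dgoc] -> 6 lines: cke ddo intxe dgoc cwsma dzkla
Hunk 4: at line 1 remove [intxe] add [scako] -> 6 lines: cke ddo scako dgoc cwsma dzkla
Final line 6: dzkla

Answer: dzkla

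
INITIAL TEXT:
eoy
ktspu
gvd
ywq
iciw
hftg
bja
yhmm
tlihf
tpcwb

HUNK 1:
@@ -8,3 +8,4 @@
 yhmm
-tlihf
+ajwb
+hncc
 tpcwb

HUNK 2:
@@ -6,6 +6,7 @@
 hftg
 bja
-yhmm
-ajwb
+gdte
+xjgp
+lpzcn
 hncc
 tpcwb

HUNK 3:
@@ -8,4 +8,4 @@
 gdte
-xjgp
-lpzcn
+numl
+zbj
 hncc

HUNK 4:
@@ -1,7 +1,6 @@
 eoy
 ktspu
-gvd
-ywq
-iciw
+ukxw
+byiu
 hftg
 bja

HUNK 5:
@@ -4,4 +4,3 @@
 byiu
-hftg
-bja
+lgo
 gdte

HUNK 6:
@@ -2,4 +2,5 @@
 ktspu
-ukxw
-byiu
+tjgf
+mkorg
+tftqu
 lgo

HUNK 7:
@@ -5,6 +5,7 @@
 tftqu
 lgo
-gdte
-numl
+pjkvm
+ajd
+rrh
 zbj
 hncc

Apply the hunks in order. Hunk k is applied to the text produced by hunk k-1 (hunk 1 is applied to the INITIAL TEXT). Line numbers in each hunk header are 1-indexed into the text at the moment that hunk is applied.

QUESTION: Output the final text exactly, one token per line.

Hunk 1: at line 8 remove [tlihf] add [ajwb,hncc] -> 11 lines: eoy ktspu gvd ywq iciw hftg bja yhmm ajwb hncc tpcwb
Hunk 2: at line 6 remove [yhmm,ajwb] add [gdte,xjgp,lpzcn] -> 12 lines: eoy ktspu gvd ywq iciw hftg bja gdte xjgp lpzcn hncc tpcwb
Hunk 3: at line 8 remove [xjgp,lpzcn] add [numl,zbj] -> 12 lines: eoy ktspu gvd ywq iciw hftg bja gdte numl zbj hncc tpcwb
Hunk 4: at line 1 remove [gvd,ywq,iciw] add [ukxw,byiu] -> 11 lines: eoy ktspu ukxw byiu hftg bja gdte numl zbj hncc tpcwb
Hunk 5: at line 4 remove [hftg,bja] add [lgo] -> 10 lines: eoy ktspu ukxw byiu lgo gdte numl zbj hncc tpcwb
Hunk 6: at line 2 remove [ukxw,byiu] add [tjgf,mkorg,tftqu] -> 11 lines: eoy ktspu tjgf mkorg tftqu lgo gdte numl zbj hncc tpcwb
Hunk 7: at line 5 remove [gdte,numl] add [pjkvm,ajd,rrh] -> 12 lines: eoy ktspu tjgf mkorg tftqu lgo pjkvm ajd rrh zbj hncc tpcwb

Answer: eoy
ktspu
tjgf
mkorg
tftqu
lgo
pjkvm
ajd
rrh
zbj
hncc
tpcwb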